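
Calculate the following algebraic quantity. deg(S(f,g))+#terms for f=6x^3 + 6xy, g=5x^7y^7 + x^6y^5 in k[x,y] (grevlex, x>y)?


LT(f)=6x^3, LT(g)=5x^7y^7
lcm(LM)=x^7y^7
S(f,g) (scaled by 30 to clear denominators) = 5x^4y^7*f - 6*g = 30x^5y^8 - 6x^6y^5
2 terms, deg 13.
13+2=15


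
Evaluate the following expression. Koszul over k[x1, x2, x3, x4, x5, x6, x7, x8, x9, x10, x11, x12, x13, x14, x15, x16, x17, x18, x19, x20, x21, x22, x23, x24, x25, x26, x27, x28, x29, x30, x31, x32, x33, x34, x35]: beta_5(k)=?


C(n,i)=C(35,5)=324632


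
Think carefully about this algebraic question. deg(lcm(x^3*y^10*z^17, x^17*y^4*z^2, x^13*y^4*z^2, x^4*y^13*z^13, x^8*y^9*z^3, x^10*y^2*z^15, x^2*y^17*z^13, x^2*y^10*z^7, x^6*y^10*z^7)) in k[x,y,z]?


lcm = componentwise max:
x: max(3,17,13,4,8,10,2,2,6)=17
y: max(10,4,4,13,9,2,17,10,10)=17
z: max(17,2,2,13,3,15,13,7,7)=17
Total=17+17+17=51


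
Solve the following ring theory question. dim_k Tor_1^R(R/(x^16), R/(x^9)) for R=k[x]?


Tor_1(R/I,R/J)=(I cap J)/IJ=(x^16)/(x^25)
dim=25-16=min(16,9)=9


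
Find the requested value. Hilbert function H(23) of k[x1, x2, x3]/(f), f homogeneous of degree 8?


C(25,2)-C(17,2)=300-136=164


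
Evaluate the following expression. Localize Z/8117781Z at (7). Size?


7-primary part: 8117781=7^6*69
Size=7^6=117649


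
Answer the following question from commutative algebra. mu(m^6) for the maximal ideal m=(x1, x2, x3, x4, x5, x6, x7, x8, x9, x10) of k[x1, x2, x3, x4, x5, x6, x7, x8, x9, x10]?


Graded Nakayama: mu(m^d) = dim_k (m^d/m^(d+1)) = #degree-6 monomials in 10 vars
C(n+d-1,d)=C(15,6)=5005


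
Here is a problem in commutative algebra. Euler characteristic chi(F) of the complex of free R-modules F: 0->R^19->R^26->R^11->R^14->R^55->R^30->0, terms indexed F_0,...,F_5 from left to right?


chi = sum (-1)^i * rank:
(-1)^0*19=19
(-1)^1*26=-26
(-1)^2*11=11
(-1)^3*14=-14
(-1)^4*55=55
(-1)^5*30=-30
chi=15


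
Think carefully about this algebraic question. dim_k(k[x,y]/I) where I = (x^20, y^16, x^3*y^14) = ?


k[x,y]/I, I = (x^20, y^16, x^3*y^14)
Rect: 20x16=320. Corner: (20-3)x(16-14)=34.
dim = 320-34 = 286


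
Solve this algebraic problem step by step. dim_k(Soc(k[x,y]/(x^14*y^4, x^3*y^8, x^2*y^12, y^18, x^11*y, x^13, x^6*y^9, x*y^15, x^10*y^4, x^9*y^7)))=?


Socle = ann(m) = span of standard monomials u with x*u, y*u in I (staircase corners).
Redundant generators: x^14*y^4, x^6*y^9
Minimal generators: x^13, x^11*y, x^10*y^4, x^9*y^7, x^3*y^8, x^2*y^12, x*y^15, y^18
Corners: y^17, xy^14, x^2y^11, x^8y^7, x^9y^6, x^10y^3, x^12
Socle dim=7


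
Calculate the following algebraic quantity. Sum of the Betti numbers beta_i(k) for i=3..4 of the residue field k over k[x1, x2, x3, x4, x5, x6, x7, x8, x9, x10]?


Koszul resolution: beta_i(k)=C(n,i), n=10
C(10,3)=120, C(10,4)=210
Sum=330


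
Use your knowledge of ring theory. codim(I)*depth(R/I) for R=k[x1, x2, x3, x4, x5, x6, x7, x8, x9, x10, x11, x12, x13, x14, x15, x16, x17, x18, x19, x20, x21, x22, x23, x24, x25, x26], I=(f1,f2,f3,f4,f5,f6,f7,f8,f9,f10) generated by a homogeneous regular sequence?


codim=10, depth=dim(R/I)=26-10=16
Product=10*16=160


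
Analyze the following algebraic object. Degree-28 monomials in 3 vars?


C(d+n-1,n-1)=C(30,2)=435


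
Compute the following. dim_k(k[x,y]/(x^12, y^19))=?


Basis: x^i*y^j, i<12, j<19
12*19=228


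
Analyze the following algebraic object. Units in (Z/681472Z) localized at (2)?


Local ring = Z/512Z.
phi(512) = 2^8*(2-1) = 256


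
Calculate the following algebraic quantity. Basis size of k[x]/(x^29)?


Basis: 1,x,...,x^28
dim=29


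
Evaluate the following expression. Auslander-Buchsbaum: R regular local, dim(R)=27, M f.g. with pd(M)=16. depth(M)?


pd+depth=depth(R)=27
depth=27-16=11


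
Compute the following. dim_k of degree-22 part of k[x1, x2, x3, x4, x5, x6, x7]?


C(d+n-1,n-1)=C(28,6)=376740


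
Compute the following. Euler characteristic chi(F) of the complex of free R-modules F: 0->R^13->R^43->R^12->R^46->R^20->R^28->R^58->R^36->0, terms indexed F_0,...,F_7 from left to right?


chi = sum (-1)^i * rank:
(-1)^0*13=13
(-1)^1*43=-43
(-1)^2*12=12
(-1)^3*46=-46
(-1)^4*20=20
(-1)^5*28=-28
(-1)^6*58=58
(-1)^7*36=-36
chi=-50


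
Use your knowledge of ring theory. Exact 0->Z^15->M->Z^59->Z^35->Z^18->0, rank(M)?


Alt sum=0:
(-1)^0*15 + (-1)^1*? + (-1)^2*59 + (-1)^3*35 + (-1)^4*18=0
rank(M)=57


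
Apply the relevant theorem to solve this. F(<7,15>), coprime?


gcd(7,15)=1 => F=ab-a-b=7*15-7-15=105-22=83


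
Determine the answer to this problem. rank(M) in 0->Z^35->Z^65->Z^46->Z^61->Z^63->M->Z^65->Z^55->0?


Alt sum=0:
(-1)^0*35 + (-1)^1*65 + (-1)^2*46 + (-1)^3*61 + (-1)^4*63 + (-1)^5*? + (-1)^6*65 + (-1)^7*55=0
rank(M)=28


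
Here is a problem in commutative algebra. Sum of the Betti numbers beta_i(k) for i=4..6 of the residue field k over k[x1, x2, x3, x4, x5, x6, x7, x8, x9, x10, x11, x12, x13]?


Koszul resolution: beta_i(k)=C(n,i), n=13
C(13,4)=715, C(13,5)=1287, C(13,6)=1716
Sum=3718


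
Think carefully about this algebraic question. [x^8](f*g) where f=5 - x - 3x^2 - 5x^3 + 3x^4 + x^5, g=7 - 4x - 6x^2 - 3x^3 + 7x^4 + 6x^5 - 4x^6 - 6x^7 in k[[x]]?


[x^8] = sum a_i*b_j, i+j=8
  -1*-6=6
  -3*-4=12
  -5*6=-30
  3*7=21
  1*-3=-3
Sum=6


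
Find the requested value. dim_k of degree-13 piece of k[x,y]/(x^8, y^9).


k[x,y], I = (x^8, y^9), d = 13
Need i < 8 and d-i < 9.
Range: 5 <= i <= 7.
H(13) = 3


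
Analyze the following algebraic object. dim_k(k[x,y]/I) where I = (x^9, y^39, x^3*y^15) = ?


k[x,y]/I, I = (x^9, y^39, x^3*y^15)
Rect: 9x39=351. Corner: (9-3)x(39-15)=144.
dim = 351-144 = 207


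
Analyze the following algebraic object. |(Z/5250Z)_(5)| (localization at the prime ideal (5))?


5-primary part: 5250=5^3*42
Size=5^3=125


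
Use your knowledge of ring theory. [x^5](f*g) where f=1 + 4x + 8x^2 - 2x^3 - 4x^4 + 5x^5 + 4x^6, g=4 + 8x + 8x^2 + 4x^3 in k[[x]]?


[x^5] = sum a_i*b_j, i+j=5
  8*4=32
  -2*8=-16
  -4*8=-32
  5*4=20
Sum=4


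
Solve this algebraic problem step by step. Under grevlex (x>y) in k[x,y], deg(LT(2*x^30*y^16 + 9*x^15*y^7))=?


LT: 2*x^30*y^16
deg_x=30, deg_y=16
Total=30+16=46


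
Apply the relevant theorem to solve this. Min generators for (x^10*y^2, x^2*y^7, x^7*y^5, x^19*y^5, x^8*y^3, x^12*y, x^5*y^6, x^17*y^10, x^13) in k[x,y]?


Remove redundant (divisible by others).
x^19*y^5 redundant.
x^17*y^10 redundant.
Min: x^13, x^12*y, x^10*y^2, x^8*y^3, x^7*y^5, x^5*y^6, x^2*y^7
Count=7


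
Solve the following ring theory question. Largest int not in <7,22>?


gcd(7,22)=1 => F=ab-a-b=7*22-7-22=154-29=125


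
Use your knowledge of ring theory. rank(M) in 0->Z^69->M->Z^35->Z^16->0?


Alt sum=0:
(-1)^0*69 + (-1)^1*? + (-1)^2*35 + (-1)^3*16=0
rank(M)=88


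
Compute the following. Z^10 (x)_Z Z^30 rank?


rank(M(x)N) = rank(M)*rank(N)
10*30 = 300


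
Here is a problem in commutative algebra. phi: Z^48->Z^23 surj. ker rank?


rank(ker) = 48-23 = 25


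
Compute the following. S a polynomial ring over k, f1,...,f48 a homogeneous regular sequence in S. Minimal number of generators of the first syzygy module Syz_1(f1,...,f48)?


Regular sequence => Koszul complex is the minimal free resolution.
Syz_1 minimally generated by Koszul relations f_i*e_j - f_j*e_i (i<j): mu(Syz_1) = beta_2 = C(m,2) = m(m-1)/2
m=48
48*47/2 = 1128


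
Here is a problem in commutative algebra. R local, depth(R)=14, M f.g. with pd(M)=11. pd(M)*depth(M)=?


pd+depth=14
depth=14-11=3
pd*depth=11*3=33


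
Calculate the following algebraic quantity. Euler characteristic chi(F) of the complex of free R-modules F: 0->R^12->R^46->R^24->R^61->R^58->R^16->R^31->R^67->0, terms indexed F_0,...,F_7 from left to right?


chi = sum (-1)^i * rank:
(-1)^0*12=12
(-1)^1*46=-46
(-1)^2*24=24
(-1)^3*61=-61
(-1)^4*58=58
(-1)^5*16=-16
(-1)^6*31=31
(-1)^7*67=-67
chi=-65


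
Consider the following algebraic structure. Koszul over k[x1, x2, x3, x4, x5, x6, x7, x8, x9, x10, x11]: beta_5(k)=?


C(n,i)=C(11,5)=462


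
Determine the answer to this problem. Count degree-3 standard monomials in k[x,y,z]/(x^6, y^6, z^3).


Need i<6, j<6, k<3 with i+j+k=3.
For each i, j ranges over max(0,3-i-2)..min(5,3-i):
  i=0: j in [1,3] -> 3
  i=1: j in [0,2] -> 3
  i=2: j in [0,1] -> 2
  i=3: j in [0,0] -> 1
H(3) = 3+3+2+1 = 9


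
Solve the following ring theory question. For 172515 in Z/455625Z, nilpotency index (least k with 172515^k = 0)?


172515^k mod 455625:
k=1: 172515
k=2: 225
k=3: 87750
k=4: 50625
k=5: 151875
k=6: 0
First zero at k = 6


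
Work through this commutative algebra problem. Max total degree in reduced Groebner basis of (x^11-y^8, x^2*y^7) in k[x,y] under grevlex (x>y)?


LT(f1)=x^11, LT(f2)=x^2y^7, lcm=x^11y^7
S(f1,f2) = y^7*f1 - x^9*f2 = -y^15
Reduced GB = {f1, f2, y^15}; degrees 11, 9, 15
Max = 15


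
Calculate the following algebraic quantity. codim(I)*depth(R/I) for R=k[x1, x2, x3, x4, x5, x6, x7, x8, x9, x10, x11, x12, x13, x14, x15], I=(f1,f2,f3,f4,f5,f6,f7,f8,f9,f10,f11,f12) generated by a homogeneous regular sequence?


codim=12, depth=dim(R/I)=15-12=3
Product=12*3=36


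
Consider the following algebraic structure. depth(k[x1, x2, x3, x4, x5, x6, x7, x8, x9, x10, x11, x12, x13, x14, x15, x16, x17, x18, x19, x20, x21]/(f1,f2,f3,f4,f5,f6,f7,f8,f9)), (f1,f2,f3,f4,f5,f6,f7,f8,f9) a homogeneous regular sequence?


depth(R)=21
depth(R/I)=21-9=12


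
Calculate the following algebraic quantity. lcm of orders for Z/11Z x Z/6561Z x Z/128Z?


Exponent = lcm of the cyclic orders; pairwise coprime => product.
11^1*3^8*2^7=11*6561*128=9237888


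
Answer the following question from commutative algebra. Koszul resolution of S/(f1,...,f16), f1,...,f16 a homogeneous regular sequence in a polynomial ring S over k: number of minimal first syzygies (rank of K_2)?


Regular sequence => Koszul complex is the minimal free resolution.
Syz_1 minimally generated by Koszul relations f_i*e_j - f_j*e_i (i<j): mu(Syz_1) = beta_2 = C(m,2) = m(m-1)/2
m=16
16*15/2 = 120


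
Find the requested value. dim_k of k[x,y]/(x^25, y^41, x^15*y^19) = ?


k[x,y]/I, I = (x^25, y^41, x^15*y^19)
Rect: 25x41=1025. Corner: (25-15)x(41-19)=220.
dim = 1025-220 = 805


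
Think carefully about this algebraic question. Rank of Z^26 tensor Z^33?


rank(M(x)N) = rank(M)*rank(N)
26*33 = 858


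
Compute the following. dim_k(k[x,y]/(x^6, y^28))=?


Basis: x^i*y^j, i<6, j<28
6*28=168


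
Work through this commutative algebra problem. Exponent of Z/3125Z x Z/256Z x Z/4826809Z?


Exponent = lcm of the cyclic orders; pairwise coprime => product.
5^5*2^8*13^6=3125*256*4826809=3861447200000


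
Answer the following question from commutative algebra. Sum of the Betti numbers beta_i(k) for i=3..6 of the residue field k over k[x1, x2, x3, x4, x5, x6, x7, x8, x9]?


Koszul resolution: beta_i(k)=C(n,i), n=9
C(9,3)=84, C(9,4)=126, C(9,5)=126, C(9,6)=84
Sum=420


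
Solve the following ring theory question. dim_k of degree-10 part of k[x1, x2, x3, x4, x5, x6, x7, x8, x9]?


C(d+n-1,n-1)=C(18,8)=43758


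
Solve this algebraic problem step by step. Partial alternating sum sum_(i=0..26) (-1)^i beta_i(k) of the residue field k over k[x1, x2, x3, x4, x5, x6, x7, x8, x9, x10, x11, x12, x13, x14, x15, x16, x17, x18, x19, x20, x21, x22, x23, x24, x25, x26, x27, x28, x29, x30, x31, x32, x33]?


Koszul resolution: beta_i(k)=C(n,i), n=33
sum_(i=0..p) (-1)^i C(n,i) = (-1)^p C(n-1,p)
(-1)^26*C(32,26) = (-1)^26*906192 = 906192


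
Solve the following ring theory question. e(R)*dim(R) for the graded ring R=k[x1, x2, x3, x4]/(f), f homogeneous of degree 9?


e(R)=deg(f)=9, dim(R)=4-1=3
e*dim=9*3=27


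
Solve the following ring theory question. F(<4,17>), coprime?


gcd(4,17)=1 => F=ab-a-b=4*17-4-17=68-21=47


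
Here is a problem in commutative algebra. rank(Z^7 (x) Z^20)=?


rank(M(x)N) = rank(M)*rank(N)
7*20 = 140


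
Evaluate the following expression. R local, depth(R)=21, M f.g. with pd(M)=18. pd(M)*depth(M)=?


pd+depth=21
depth=21-18=3
pd*depth=18*3=54


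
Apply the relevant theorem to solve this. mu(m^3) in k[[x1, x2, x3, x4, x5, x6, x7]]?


C(n+d-1,d)=C(9,3)=84


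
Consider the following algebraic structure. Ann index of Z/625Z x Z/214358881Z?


Exponent = lcm of the cyclic orders; pairwise coprime => product.
5^4*11^8=625*214358881=133974300625


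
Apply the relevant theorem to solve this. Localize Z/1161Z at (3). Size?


3-primary part: 1161=3^3*43
Size=3^3=27


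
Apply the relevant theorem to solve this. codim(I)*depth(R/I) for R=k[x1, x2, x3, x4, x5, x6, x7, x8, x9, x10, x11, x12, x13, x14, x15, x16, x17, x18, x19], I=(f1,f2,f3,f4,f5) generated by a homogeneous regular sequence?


codim=5, depth=dim(R/I)=19-5=14
Product=5*14=70


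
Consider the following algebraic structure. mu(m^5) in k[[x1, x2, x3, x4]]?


C(n+d-1,d)=C(8,5)=56


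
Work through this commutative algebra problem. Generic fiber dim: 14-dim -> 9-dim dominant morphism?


dim(fiber)=dim(X)-dim(Y)=14-9=5


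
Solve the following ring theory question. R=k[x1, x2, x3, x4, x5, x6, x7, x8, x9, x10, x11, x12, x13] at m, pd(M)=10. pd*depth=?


pd+depth=13
depth=13-10=3
pd*depth=10*3=30


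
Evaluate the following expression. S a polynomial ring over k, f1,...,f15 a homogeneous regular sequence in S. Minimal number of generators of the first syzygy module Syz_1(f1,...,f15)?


Regular sequence => Koszul complex is the minimal free resolution.
Syz_1 minimally generated by Koszul relations f_i*e_j - f_j*e_i (i<j): mu(Syz_1) = beta_2 = C(m,2) = m(m-1)/2
m=15
15*14/2 = 105


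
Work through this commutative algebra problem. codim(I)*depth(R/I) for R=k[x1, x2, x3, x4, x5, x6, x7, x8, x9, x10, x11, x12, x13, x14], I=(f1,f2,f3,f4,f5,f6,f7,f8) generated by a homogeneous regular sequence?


codim=8, depth=dim(R/I)=14-8=6
Product=8*6=48


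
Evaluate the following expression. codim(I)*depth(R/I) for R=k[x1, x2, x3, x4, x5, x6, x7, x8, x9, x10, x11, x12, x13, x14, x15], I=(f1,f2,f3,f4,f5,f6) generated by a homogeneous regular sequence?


codim=6, depth=dim(R/I)=15-6=9
Product=6*9=54


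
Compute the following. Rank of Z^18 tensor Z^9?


rank(M(x)N) = rank(M)*rank(N)
18*9 = 162


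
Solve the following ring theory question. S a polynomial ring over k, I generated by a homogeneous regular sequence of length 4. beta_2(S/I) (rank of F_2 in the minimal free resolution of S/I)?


Regular sequence => Koszul complex is the minimal free resolution.
Syz_1 minimally generated by Koszul relations f_i*e_j - f_j*e_i (i<j): mu(Syz_1) = beta_2 = C(m,2) = m(m-1)/2
m=4
4*3/2 = 6


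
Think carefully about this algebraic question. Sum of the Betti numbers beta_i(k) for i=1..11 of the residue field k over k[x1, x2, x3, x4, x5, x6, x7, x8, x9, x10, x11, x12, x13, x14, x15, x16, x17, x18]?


Koszul resolution: beta_i(k)=C(n,i), n=18
C(18,1)=18, C(18,2)=153, C(18,3)=816, C(18,4)=3060, C(18,5)=8568, C(18,6)=18564, C(18,7)=31824, C(18,8)=43758, C(18,9)=48620, C(18,10)=43758, C(18,11)=31824
Sum=230963


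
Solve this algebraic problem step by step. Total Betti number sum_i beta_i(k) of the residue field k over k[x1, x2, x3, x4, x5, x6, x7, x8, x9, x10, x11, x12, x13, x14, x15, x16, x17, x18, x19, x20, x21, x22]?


Koszul resolution: beta_i(k)=C(n,i), n=22
sum_i C(22,i) = 2^22 = 4194304


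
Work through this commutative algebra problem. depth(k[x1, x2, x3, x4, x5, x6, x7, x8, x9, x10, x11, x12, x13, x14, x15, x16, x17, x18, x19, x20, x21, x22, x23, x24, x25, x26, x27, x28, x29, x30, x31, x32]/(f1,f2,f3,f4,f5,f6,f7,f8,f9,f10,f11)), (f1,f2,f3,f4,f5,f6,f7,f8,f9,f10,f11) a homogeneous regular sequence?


depth(R)=32
depth(R/I)=32-11=21


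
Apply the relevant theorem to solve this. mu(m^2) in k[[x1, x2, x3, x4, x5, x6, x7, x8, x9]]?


C(n+d-1,d)=C(10,2)=45


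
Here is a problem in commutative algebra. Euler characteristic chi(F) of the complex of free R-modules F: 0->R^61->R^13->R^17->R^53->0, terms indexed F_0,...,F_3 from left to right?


chi = sum (-1)^i * rank:
(-1)^0*61=61
(-1)^1*13=-13
(-1)^2*17=17
(-1)^3*53=-53
chi=12


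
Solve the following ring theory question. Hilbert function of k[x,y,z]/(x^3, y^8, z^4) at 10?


Need i<3, j<8, k<4 with i+j+k=10.
For each i, j ranges over max(0,10-i-3)..min(7,10-i):
  i=0: j in [7,7] -> 1
  i=1: j in [6,7] -> 2
  i=2: j in [5,7] -> 3
H(10) = 1+2+3 = 6


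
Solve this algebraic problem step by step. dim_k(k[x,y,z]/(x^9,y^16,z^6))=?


Basis: x^iy^jz^k, i<9,j<16,k<6
9*16*6=864


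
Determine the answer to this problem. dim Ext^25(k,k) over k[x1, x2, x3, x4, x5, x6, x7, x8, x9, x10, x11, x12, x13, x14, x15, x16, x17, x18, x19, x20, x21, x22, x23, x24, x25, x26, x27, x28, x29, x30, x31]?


C(n,i)=C(31,25)=736281


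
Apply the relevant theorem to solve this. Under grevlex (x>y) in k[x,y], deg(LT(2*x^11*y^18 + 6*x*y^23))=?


LT: 2*x^11*y^18
deg_x=11, deg_y=18
Total=11+18=29


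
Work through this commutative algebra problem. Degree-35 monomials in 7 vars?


C(d+n-1,n-1)=C(41,6)=4496388


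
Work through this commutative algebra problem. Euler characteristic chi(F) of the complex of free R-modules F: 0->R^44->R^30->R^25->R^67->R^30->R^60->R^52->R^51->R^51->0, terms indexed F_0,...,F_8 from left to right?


chi = sum (-1)^i * rank:
(-1)^0*44=44
(-1)^1*30=-30
(-1)^2*25=25
(-1)^3*67=-67
(-1)^4*30=30
(-1)^5*60=-60
(-1)^6*52=52
(-1)^7*51=-51
(-1)^8*51=51
chi=-6


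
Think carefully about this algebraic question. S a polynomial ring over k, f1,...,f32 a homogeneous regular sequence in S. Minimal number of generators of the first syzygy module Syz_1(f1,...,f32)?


Regular sequence => Koszul complex is the minimal free resolution.
Syz_1 minimally generated by Koszul relations f_i*e_j - f_j*e_i (i<j): mu(Syz_1) = beta_2 = C(m,2) = m(m-1)/2
m=32
32*31/2 = 496


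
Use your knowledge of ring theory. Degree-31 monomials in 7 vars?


C(d+n-1,n-1)=C(37,6)=2324784


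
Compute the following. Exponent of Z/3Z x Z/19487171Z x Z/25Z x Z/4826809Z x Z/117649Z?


Exponent = lcm of the cyclic orders; pairwise coprime => product.
3^1*11^7*5^2*13^6*7^6=3*19487171*25*4826809*117649=829962391512379950825


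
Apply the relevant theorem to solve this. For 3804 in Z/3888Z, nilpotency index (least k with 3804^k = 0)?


3804^k mod 3888:
k=1: 3804
k=2: 3168
k=3: 2160
k=4: 1296
k=5: 0
First zero at k = 5


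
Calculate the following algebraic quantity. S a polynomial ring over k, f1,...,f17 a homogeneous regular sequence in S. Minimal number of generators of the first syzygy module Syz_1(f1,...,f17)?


Regular sequence => Koszul complex is the minimal free resolution.
Syz_1 minimally generated by Koszul relations f_i*e_j - f_j*e_i (i<j): mu(Syz_1) = beta_2 = C(m,2) = m(m-1)/2
m=17
17*16/2 = 136


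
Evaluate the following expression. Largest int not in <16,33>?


gcd(16,33)=1 => F=ab-a-b=16*33-16-33=528-49=479


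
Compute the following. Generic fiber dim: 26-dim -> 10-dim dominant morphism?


dim(fiber)=dim(X)-dim(Y)=26-10=16


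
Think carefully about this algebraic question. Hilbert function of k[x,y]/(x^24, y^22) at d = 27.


k[x,y], I = (x^24, y^22), d = 27
Need i < 24 and d-i < 22.
Range: 6 <= i <= 23.
H(27) = 18


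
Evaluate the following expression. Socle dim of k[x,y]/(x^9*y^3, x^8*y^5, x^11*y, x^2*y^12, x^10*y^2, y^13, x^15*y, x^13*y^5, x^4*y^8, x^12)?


Socle = ann(m) = span of standard monomials u with x*u, y*u in I (staircase corners).
Redundant generators: x^15*y, x^13*y^5
Minimal generators: x^12, x^11*y, x^10*y^2, x^9*y^3, x^8*y^5, x^4*y^8, x^2*y^12, y^13
Corners: xy^12, x^3y^11, x^7y^7, x^8y^4, x^9y^2, x^10y, x^11
Socle dim=7


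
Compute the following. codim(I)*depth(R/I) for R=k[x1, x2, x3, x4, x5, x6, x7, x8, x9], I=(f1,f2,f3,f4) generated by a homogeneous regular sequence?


codim=4, depth=dim(R/I)=9-4=5
Product=4*5=20


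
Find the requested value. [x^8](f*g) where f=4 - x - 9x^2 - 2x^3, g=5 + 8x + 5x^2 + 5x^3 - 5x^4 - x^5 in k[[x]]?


[x^8] = sum a_i*b_j, i+j=8
  -2*-1=2
Sum=2


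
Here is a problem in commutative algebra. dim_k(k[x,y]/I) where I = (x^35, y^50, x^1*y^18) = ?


k[x,y]/I, I = (x^35, y^50, x^1*y^18)
Rect: 35x50=1750. Corner: (35-1)x(50-18)=1088.
dim = 1750-1088 = 662


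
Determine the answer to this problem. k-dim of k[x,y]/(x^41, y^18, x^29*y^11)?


k[x,y]/I, I = (x^41, y^18, x^29*y^11)
Rect: 41x18=738. Corner: (41-29)x(18-11)=84.
dim = 738-84 = 654


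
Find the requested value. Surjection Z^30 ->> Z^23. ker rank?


rank(ker) = 30-23 = 7


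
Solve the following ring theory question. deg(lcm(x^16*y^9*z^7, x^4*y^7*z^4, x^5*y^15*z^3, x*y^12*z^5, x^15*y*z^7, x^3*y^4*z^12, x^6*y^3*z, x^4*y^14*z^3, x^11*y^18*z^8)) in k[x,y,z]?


lcm = componentwise max:
x: max(16,4,5,1,15,3,6,4,11)=16
y: max(9,7,15,12,1,4,3,14,18)=18
z: max(7,4,3,5,7,12,1,3,8)=12
Total=16+18+12=46


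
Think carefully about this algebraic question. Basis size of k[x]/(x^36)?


Basis: 1,x,...,x^35
dim=36


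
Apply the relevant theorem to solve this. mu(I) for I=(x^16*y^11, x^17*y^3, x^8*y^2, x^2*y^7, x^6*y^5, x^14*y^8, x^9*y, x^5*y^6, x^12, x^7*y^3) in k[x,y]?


Remove redundant (divisible by others).
x^17*y^3 redundant.
x^14*y^8 redundant.
x^16*y^11 redundant.
Min: x^12, x^9*y, x^8*y^2, x^7*y^3, x^6*y^5, x^5*y^6, x^2*y^7
Count=7


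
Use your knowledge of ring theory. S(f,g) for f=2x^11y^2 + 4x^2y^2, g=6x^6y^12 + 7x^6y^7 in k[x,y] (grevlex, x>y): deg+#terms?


LT(f)=2x^11y^2, LT(g)=6x^6y^12
lcm(LM)=x^11y^12
S(f,g) (scaled by 12 to clear denominators) = 6y^10*f - 2x^5*g = -14x^11y^7 + 24x^2y^12
2 terms, deg 18.
18+2=20


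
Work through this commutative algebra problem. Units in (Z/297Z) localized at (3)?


Local ring = Z/27Z.
phi(27) = 3^2*(3-1) = 18


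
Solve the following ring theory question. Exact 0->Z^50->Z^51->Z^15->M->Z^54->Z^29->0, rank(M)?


Alt sum=0:
(-1)^0*50 + (-1)^1*51 + (-1)^2*15 + (-1)^3*? + (-1)^4*54 + (-1)^5*29=0
rank(M)=39


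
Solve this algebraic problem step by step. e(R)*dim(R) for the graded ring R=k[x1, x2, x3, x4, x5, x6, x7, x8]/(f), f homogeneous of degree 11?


e(R)=deg(f)=11, dim(R)=8-1=7
e*dim=11*7=77


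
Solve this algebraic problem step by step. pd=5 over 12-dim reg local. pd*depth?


pd+depth=12
depth=12-5=7
pd*depth=5*7=35


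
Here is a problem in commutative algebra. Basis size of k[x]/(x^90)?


Basis: 1,x,...,x^89
dim=90


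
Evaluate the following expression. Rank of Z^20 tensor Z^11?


rank(M(x)N) = rank(M)*rank(N)
20*11 = 220


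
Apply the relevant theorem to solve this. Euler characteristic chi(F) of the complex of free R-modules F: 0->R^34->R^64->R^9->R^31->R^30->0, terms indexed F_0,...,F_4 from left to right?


chi = sum (-1)^i * rank:
(-1)^0*34=34
(-1)^1*64=-64
(-1)^2*9=9
(-1)^3*31=-31
(-1)^4*30=30
chi=-22


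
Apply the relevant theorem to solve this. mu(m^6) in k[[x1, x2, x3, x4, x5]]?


C(n+d-1,d)=C(10,6)=210


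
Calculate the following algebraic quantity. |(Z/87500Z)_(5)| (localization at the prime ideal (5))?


5-primary part: 87500=5^5*28
Size=5^5=3125


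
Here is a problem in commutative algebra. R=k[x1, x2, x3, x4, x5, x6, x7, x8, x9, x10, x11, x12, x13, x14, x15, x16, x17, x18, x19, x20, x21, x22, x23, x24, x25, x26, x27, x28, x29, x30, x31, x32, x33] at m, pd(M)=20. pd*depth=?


pd+depth=33
depth=33-20=13
pd*depth=20*13=260


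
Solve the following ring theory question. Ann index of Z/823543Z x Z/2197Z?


Exponent = lcm of the cyclic orders; pairwise coprime => product.
7^7*13^3=823543*2197=1809323971


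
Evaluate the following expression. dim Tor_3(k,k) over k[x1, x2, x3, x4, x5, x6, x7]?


Koszul: C(n,i)=C(7,3)=35


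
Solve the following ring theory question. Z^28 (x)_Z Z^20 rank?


rank(M(x)N) = rank(M)*rank(N)
28*20 = 560


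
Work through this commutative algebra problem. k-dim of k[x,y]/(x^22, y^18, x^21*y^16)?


k[x,y]/I, I = (x^22, y^18, x^21*y^16)
Rect: 22x18=396. Corner: (22-21)x(18-16)=2.
dim = 396-2 = 394


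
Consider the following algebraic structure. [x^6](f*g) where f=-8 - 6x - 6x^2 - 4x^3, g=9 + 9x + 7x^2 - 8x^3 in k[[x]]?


[x^6] = sum a_i*b_j, i+j=6
  -4*-8=32
Sum=32


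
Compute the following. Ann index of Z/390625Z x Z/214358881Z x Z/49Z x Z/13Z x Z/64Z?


Exponent = lcm of the cyclic orders; pairwise coprime => product.
5^8*11^8*7^2*13^1*2^6=390625*214358881*49*13*64=3413665179925000000


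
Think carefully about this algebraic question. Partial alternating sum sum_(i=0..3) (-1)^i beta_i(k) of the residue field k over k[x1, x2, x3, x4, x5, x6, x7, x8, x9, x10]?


Koszul resolution: beta_i(k)=C(n,i), n=10
sum_(i=0..p) (-1)^i C(n,i) = (-1)^p C(n-1,p)
(-1)^3*C(9,3) = (-1)^3*84 = -84


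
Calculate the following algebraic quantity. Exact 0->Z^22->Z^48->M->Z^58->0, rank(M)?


Alt sum=0:
(-1)^0*22 + (-1)^1*48 + (-1)^2*? + (-1)^3*58=0
rank(M)=84


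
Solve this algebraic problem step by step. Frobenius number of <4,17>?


gcd(4,17)=1 => F=ab-a-b=4*17-4-17=68-21=47


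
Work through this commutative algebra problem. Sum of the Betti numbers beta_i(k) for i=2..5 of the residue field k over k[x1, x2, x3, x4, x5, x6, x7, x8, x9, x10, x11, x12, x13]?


Koszul resolution: beta_i(k)=C(n,i), n=13
C(13,2)=78, C(13,3)=286, C(13,4)=715, C(13,5)=1287
Sum=2366


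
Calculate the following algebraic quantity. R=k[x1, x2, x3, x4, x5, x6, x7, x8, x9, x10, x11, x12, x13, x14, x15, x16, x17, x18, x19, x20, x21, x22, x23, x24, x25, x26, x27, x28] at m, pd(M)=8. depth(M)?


pd+depth=depth(R)=28
depth=28-8=20


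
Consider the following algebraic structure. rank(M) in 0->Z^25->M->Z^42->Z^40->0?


Alt sum=0:
(-1)^0*25 + (-1)^1*? + (-1)^2*42 + (-1)^3*40=0
rank(M)=27


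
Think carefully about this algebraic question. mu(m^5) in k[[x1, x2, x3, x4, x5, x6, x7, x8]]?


C(n+d-1,d)=C(12,5)=792


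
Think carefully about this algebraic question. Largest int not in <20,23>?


gcd(20,23)=1 => F=ab-a-b=20*23-20-23=460-43=417


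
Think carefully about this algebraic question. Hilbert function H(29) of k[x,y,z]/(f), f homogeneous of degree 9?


C(31,2)-C(22,2)=465-231=234


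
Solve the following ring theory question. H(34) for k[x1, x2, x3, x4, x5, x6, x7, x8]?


C(d+n-1,n-1)=C(41,7)=22481940


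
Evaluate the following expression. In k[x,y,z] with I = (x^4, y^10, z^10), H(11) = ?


Need i<4, j<10, k<10 with i+j+k=11.
For each i, j ranges over max(0,11-i-9)..min(9,11-i):
  i=0: j in [2,9] -> 8
  i=1: j in [1,9] -> 9
  i=2: j in [0,9] -> 10
  i=3: j in [0,8] -> 9
H(11) = 8+9+10+9 = 36


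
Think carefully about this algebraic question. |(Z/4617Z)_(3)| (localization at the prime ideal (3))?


3-primary part: 4617=3^5*19
Size=3^5=243


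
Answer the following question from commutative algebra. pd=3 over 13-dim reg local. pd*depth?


pd+depth=13
depth=13-3=10
pd*depth=3*10=30


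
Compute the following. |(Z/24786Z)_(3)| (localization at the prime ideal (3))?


3-primary part: 24786=3^6*34
Size=3^6=729


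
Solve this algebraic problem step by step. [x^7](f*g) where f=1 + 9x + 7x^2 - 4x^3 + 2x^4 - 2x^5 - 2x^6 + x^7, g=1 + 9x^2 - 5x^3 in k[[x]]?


[x^7] = sum a_i*b_j, i+j=7
  2*-5=-10
  -2*9=-18
  1*1=1
Sum=-27


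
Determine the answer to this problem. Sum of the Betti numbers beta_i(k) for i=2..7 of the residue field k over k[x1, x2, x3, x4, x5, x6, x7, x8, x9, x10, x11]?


Koszul resolution: beta_i(k)=C(n,i), n=11
C(11,2)=55, C(11,3)=165, C(11,4)=330, C(11,5)=462, C(11,6)=462, C(11,7)=330
Sum=1804


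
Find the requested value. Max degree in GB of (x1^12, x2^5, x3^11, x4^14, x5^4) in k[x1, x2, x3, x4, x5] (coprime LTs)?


Pure powers, coprime LTs => already GB.
Degrees: 12, 5, 11, 14, 4
Max=14


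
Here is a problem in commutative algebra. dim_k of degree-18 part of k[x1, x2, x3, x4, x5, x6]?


C(d+n-1,n-1)=C(23,5)=33649


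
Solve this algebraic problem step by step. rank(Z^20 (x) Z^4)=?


rank(M(x)N) = rank(M)*rank(N)
20*4 = 80


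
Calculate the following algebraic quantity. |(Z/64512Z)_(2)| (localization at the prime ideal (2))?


2-primary part: 64512=2^10*63
Size=2^10=1024


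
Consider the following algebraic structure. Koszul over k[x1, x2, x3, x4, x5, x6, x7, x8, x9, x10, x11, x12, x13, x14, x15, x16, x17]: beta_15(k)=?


C(n,i)=C(17,15)=136


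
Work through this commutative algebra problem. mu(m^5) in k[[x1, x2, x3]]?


C(n+d-1,d)=C(7,5)=21


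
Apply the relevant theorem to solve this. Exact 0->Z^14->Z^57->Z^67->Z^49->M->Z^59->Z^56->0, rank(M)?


Alt sum=0:
(-1)^0*14 + (-1)^1*57 + (-1)^2*67 + (-1)^3*49 + (-1)^4*? + (-1)^5*59 + (-1)^6*56=0
rank(M)=28


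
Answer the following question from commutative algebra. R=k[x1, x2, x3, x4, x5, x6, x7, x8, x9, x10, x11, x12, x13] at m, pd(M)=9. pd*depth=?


pd+depth=13
depth=13-9=4
pd*depth=9*4=36


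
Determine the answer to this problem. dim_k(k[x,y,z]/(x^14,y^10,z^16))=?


Basis: x^iy^jz^k, i<14,j<10,k<16
14*10*16=2240


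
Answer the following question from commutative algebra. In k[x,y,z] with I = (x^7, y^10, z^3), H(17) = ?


Need i<7, j<10, k<3 with i+j+k=17.
For each i, j ranges over max(0,17-i-2)..min(9,17-i):
  i=0: j in [15,9] -> 0
  i=1: j in [14,9] -> 0
  i=2: j in [13,9] -> 0
  i=3: j in [12,9] -> 0
  i=4: j in [11,9] -> 0
  i=5: j in [10,9] -> 0
  i=6: j in [9,9] -> 1
H(17) = 0+0+0+0+0+0+1 = 1


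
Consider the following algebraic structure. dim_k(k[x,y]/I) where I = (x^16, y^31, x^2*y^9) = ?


k[x,y]/I, I = (x^16, y^31, x^2*y^9)
Rect: 16x31=496. Corner: (16-2)x(31-9)=308.
dim = 496-308 = 188


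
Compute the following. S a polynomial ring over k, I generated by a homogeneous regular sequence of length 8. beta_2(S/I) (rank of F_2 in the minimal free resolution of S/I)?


Regular sequence => Koszul complex is the minimal free resolution.
Syz_1 minimally generated by Koszul relations f_i*e_j - f_j*e_i (i<j): mu(Syz_1) = beta_2 = C(m,2) = m(m-1)/2
m=8
8*7/2 = 28


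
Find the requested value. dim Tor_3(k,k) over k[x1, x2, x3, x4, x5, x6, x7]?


Koszul: C(n,i)=C(7,3)=35


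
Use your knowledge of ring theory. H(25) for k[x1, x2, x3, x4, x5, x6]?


C(d+n-1,n-1)=C(30,5)=142506


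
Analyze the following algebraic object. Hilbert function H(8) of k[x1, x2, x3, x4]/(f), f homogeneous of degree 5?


C(11,3)-C(6,3)=165-20=145


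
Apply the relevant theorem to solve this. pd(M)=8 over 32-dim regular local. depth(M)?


pd+depth=depth(R)=32
depth=32-8=24


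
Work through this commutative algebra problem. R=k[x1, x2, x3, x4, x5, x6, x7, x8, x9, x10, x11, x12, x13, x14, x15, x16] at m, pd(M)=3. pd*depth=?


pd+depth=16
depth=16-3=13
pd*depth=3*13=39


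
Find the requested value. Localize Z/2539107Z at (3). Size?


3-primary part: 2539107=3^10*43
Size=3^10=59049


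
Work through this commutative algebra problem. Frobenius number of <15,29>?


gcd(15,29)=1 => F=ab-a-b=15*29-15-29=435-44=391


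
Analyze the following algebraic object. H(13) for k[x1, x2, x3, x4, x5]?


C(d+n-1,n-1)=C(17,4)=2380


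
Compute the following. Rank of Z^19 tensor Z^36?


rank(M(x)N) = rank(M)*rank(N)
19*36 = 684


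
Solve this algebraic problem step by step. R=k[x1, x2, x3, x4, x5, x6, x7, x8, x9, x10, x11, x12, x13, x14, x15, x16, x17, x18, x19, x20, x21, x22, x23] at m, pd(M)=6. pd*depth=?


pd+depth=23
depth=23-6=17
pd*depth=6*17=102


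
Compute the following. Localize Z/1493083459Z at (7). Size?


7-primary part: 1493083459=7^9*37
Size=7^9=40353607


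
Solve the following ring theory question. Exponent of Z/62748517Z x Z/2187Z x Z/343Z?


Exponent = lcm of the cyclic orders; pairwise coprime => product.
13^7*3^7*7^3=62748517*2187*343=47070235290897


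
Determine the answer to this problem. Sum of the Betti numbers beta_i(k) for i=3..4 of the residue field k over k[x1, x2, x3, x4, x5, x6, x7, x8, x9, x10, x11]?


Koszul resolution: beta_i(k)=C(n,i), n=11
C(11,3)=165, C(11,4)=330
Sum=495


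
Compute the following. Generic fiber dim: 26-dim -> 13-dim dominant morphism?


dim(fiber)=dim(X)-dim(Y)=26-13=13


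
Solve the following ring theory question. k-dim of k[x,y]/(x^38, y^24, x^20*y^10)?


k[x,y]/I, I = (x^38, y^24, x^20*y^10)
Rect: 38x24=912. Corner: (38-20)x(24-10)=252.
dim = 912-252 = 660


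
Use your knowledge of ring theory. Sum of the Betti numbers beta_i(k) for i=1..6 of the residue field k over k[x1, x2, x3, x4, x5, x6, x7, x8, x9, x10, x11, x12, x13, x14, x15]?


Koszul resolution: beta_i(k)=C(n,i), n=15
C(15,1)=15, C(15,2)=105, C(15,3)=455, C(15,4)=1365, C(15,5)=3003, C(15,6)=5005
Sum=9948


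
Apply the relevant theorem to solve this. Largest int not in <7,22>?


gcd(7,22)=1 => F=ab-a-b=7*22-7-22=154-29=125


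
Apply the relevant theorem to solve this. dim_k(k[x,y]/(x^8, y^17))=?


Basis: x^i*y^j, i<8, j<17
8*17=136


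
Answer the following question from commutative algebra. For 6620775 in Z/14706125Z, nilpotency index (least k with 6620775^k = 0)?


6620775^k mod 14706125:
k=1: 6620775
k=2: 11870250
k=3: 1843625
k=4: 10204250
k=5: 2100875
k=6: 0
First zero at k = 6


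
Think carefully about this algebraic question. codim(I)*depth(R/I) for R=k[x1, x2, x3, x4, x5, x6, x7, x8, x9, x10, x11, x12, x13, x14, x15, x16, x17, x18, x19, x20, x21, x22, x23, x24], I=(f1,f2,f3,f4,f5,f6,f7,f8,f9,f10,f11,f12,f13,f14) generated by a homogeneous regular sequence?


codim=14, depth=dim(R/I)=24-14=10
Product=14*10=140


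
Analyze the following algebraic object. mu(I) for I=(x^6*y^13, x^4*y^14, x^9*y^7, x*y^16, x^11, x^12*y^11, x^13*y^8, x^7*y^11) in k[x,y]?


Remove redundant (divisible by others).
x^13*y^8 redundant.
x^12*y^11 redundant.
Min: x^11, x^9*y^7, x^7*y^11, x^6*y^13, x^4*y^14, x*y^16
Count=6


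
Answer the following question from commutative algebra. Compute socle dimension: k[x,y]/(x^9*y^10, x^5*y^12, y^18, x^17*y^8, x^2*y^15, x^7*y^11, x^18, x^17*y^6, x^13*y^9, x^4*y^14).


Socle = ann(m) = span of standard monomials u with x*u, y*u in I (staircase corners).
Redundant generators: x^17*y^8
Minimal generators: x^18, x^17*y^6, x^13*y^9, x^9*y^10, x^7*y^11, x^5*y^12, x^4*y^14, x^2*y^15, y^18
Corners: xy^17, x^3y^14, x^4y^13, x^6y^11, x^8y^10, x^12y^9, x^16y^8, x^17y^5
Socle dim=8


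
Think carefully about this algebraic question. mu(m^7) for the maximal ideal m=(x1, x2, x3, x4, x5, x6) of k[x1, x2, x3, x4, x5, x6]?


Graded Nakayama: mu(m^d) = dim_k (m^d/m^(d+1)) = #degree-7 monomials in 6 vars
C(n+d-1,d)=C(12,7)=792


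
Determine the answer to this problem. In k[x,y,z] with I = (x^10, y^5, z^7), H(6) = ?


Need i<10, j<5, k<7 with i+j+k=6.
For each i, j ranges over max(0,6-i-6)..min(4,6-i):
  i=0: j in [0,4] -> 5
  i=1: j in [0,4] -> 5
  i=2: j in [0,4] -> 5
  i=3: j in [0,3] -> 4
  i=4: j in [0,2] -> 3
  i=5: j in [0,1] -> 2
  i=6: j in [0,0] -> 1
H(6) = 5+5+5+4+3+2+1 = 25


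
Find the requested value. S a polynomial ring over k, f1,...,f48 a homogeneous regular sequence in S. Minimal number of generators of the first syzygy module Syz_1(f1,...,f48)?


Regular sequence => Koszul complex is the minimal free resolution.
Syz_1 minimally generated by Koszul relations f_i*e_j - f_j*e_i (i<j): mu(Syz_1) = beta_2 = C(m,2) = m(m-1)/2
m=48
48*47/2 = 1128


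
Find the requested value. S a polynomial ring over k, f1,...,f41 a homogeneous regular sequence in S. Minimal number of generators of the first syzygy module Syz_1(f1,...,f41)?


Regular sequence => Koszul complex is the minimal free resolution.
Syz_1 minimally generated by Koszul relations f_i*e_j - f_j*e_i (i<j): mu(Syz_1) = beta_2 = C(m,2) = m(m-1)/2
m=41
41*40/2 = 820


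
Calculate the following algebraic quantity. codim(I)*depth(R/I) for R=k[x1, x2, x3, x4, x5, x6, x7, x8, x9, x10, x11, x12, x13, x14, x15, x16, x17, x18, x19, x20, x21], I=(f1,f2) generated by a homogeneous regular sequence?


codim=2, depth=dim(R/I)=21-2=19
Product=2*19=38


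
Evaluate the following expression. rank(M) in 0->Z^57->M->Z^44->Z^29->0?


Alt sum=0:
(-1)^0*57 + (-1)^1*? + (-1)^2*44 + (-1)^3*29=0
rank(M)=72


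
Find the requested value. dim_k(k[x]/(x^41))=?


Basis: 1,x,...,x^40
dim=41


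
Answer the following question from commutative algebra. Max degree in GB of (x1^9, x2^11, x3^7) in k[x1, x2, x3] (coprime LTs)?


Pure powers, coprime LTs => already GB.
Degrees: 9, 11, 7
Max=11


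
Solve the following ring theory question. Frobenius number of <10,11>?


gcd(10,11)=1 => F=ab-a-b=10*11-10-11=110-21=89


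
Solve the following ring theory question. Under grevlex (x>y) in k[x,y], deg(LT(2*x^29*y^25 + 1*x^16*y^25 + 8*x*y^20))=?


LT: 2*x^29*y^25
deg_x=29, deg_y=25
Total=29+25=54


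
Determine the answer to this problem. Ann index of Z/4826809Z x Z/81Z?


Exponent = lcm of the cyclic orders; pairwise coprime => product.
13^6*3^4=4826809*81=390971529


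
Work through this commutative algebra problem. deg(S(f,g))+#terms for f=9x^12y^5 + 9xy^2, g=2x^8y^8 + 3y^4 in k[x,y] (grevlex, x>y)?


LT(f)=9x^12y^5, LT(g)=2x^8y^8
lcm(LM)=x^12y^8
S(f,g) (scaled by 18 to clear denominators) = 2y^3*f - 9x^4*g = -27x^4y^4 + 18xy^5
2 terms, deg 8.
8+2=10


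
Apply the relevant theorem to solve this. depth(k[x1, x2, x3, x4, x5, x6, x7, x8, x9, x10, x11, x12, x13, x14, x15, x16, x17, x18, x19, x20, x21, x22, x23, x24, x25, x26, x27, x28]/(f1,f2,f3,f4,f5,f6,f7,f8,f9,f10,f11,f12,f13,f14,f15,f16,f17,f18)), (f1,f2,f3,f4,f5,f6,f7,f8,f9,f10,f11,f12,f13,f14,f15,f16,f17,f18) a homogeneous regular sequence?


depth(R)=28
depth(R/I)=28-18=10


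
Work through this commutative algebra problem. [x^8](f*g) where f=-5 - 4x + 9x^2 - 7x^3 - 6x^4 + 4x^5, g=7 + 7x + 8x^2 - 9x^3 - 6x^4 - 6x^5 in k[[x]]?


[x^8] = sum a_i*b_j, i+j=8
  -7*-6=42
  -6*-6=36
  4*-9=-36
Sum=42


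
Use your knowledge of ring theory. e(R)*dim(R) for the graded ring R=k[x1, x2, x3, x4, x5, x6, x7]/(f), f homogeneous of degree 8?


e(R)=deg(f)=8, dim(R)=7-1=6
e*dim=8*6=48


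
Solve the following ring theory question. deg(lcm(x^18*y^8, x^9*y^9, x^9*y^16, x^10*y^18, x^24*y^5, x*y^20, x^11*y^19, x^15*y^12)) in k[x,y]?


lcm = componentwise max:
x: max(18,9,9,10,24,1,11,15)=24
y: max(8,9,16,18,5,20,19,12)=20
Total=24+20=44


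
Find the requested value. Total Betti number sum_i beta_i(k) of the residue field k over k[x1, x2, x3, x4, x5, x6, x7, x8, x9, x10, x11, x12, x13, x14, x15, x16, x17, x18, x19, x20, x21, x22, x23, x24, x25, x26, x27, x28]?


Koszul resolution: beta_i(k)=C(n,i), n=28
sum_i C(28,i) = 2^28 = 268435456


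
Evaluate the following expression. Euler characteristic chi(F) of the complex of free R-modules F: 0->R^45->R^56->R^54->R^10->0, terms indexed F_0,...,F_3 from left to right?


chi = sum (-1)^i * rank:
(-1)^0*45=45
(-1)^1*56=-56
(-1)^2*54=54
(-1)^3*10=-10
chi=33


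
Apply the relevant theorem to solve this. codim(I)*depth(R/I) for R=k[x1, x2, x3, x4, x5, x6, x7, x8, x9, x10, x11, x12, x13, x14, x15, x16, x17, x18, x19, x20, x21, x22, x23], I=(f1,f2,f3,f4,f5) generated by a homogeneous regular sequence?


codim=5, depth=dim(R/I)=23-5=18
Product=5*18=90


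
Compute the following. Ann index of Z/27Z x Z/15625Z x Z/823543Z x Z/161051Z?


Exponent = lcm of the cyclic orders; pairwise coprime => product.
3^3*5^6*7^7*11^5=27*15625*823543*161051=55954303745484375


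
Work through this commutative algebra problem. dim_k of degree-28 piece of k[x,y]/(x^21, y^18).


k[x,y], I = (x^21, y^18), d = 28
Need i < 21 and d-i < 18.
Range: 11 <= i <= 20.
H(28) = 10
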